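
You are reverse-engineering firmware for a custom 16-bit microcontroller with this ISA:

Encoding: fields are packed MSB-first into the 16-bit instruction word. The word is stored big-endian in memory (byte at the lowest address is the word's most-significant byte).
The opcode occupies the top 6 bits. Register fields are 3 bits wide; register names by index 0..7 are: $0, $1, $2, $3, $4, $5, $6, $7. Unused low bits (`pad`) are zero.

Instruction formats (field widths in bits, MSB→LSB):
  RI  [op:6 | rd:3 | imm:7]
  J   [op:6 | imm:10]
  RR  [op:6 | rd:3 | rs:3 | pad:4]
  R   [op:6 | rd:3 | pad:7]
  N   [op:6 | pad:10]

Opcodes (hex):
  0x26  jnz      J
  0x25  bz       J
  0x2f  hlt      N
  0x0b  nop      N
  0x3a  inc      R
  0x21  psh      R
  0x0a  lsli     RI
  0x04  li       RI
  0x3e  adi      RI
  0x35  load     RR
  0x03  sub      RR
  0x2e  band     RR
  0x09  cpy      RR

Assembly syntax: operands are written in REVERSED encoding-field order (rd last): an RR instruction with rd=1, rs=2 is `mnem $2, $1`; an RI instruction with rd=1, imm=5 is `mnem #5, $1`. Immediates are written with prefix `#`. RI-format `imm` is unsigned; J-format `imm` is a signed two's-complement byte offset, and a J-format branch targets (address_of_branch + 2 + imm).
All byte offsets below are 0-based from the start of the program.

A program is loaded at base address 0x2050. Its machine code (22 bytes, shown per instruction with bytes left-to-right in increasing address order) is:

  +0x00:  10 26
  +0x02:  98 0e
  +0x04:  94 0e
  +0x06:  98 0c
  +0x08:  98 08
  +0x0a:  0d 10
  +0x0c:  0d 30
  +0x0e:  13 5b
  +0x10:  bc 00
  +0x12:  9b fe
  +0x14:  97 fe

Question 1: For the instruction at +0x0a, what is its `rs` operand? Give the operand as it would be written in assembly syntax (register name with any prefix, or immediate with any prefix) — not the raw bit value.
$1

[0a] 0d 10 → 0x0d10
  op=0x0d10>>10=0x3 ⇒ sub (RR)
  [9:7] rd=2 = $2
  [6:4] rs=1 = $1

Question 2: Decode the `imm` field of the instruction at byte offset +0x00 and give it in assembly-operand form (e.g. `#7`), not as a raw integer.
off 0x00: read 10 26 as big → 0x1026
  op=0x1026>>10=0x4 ⇒ li (RI)
  rd: (w>>7)&0x7=0x0 → $0
  imm: (w>>0)&0x7f=0x26 → #38

#38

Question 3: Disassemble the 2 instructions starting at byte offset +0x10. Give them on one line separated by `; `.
hlt; jnz #-2

[10] bc 00 → 0xbc00
  opcode bits[15:10]=0x2f: hlt/N
[12] 9b fe → 0x9bfe
  opcode bits[15:10]=0x26: jnz/J
  imm@[9:0]=0x3fe (s10→-2) ⇒ #-2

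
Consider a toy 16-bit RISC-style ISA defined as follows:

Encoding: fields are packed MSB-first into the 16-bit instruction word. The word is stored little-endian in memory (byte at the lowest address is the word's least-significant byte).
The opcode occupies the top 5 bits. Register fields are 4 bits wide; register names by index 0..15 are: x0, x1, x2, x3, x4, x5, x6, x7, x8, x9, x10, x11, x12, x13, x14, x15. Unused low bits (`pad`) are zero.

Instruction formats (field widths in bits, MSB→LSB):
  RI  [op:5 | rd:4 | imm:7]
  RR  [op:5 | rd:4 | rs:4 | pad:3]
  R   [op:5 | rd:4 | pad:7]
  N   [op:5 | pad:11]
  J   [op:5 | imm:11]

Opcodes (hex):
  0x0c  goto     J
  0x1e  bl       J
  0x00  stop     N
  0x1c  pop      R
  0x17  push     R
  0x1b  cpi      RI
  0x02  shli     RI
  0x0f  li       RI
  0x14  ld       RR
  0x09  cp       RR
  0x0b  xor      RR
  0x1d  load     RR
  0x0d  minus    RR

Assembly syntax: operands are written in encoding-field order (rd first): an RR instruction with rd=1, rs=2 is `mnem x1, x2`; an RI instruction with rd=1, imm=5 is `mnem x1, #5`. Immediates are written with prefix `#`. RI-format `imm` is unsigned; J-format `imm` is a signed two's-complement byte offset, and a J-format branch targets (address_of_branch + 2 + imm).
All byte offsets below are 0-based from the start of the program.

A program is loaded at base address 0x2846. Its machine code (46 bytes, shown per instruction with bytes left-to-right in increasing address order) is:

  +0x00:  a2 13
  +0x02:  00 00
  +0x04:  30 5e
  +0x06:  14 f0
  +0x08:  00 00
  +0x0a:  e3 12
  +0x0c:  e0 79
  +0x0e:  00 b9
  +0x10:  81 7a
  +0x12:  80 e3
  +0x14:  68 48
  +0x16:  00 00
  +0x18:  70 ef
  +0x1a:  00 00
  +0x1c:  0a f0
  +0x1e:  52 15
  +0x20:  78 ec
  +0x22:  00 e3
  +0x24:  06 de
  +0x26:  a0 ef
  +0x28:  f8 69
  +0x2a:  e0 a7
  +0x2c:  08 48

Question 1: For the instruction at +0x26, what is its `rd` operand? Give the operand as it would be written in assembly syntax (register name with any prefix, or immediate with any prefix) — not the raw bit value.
off 0x26: read a0 ef as little → 0xefa0
  op=0xefa0>>11=0x1d ⇒ load (RR)
  rd: (w>>7)&0xf=0xf → x15
  rs: (w>>3)&0xf=0x4 → x4

x15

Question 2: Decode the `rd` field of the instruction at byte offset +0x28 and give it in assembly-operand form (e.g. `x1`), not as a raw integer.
x3

off 0x28: read f8 69 as little → 0x69f8
  top 5b → 0xd → minus [RR]
  rd@[10:7]=0x3 ⇒ x3
  rs@[6:3]=0xf ⇒ x15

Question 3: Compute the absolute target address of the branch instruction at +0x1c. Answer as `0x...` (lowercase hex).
[1c] 0a f0 → 0xf00a
  opcode bits[15:11]=0x1e: bl/J
  imm: (w>>0)&0x7ff=0xa → #10
  target = base 0x2846 + off 0x1c + 2 + imm 10 = 0x286e

0x286e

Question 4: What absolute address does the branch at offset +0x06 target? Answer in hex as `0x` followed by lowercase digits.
+0x06: 14 f0 ⇒ word 0xf014 (little)
  opcode bits[15:11]=0x1e: bl/J
  [10:0] imm=20 = #20
  target = base 0x2846 + off 0x06 + 2 + imm 20 = 0x2862

0x2862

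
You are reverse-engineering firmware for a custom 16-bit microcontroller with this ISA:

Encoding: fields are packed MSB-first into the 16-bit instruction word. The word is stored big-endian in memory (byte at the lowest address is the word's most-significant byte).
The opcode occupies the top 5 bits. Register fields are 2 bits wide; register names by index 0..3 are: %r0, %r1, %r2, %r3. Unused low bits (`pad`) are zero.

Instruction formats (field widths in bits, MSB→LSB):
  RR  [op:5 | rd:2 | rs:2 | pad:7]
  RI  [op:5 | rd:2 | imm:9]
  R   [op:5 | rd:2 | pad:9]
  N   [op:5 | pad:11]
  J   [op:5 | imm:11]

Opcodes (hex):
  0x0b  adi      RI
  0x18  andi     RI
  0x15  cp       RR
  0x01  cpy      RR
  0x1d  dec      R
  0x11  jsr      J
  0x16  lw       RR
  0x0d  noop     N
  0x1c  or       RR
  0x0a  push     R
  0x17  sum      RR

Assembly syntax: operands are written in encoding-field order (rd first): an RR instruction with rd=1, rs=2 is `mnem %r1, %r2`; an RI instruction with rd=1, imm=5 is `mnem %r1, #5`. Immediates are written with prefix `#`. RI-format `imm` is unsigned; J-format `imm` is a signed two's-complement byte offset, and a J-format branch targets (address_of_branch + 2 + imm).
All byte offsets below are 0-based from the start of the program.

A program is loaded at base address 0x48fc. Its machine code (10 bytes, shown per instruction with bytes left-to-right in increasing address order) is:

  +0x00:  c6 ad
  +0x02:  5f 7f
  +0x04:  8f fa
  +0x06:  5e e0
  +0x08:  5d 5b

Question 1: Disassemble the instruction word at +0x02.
off 0x02: read 5f 7f as big → 0x5f7f
  top 5b → 0xb → adi [RI]
  [10:9] rd=3 = %r3
  [8:0] imm=383 = #383

adi %r3, #383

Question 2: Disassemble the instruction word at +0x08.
adi %r2, #347

@+08  big-endian(5d 5b) = 0x5d5b
  opcode bits[15:11]=0xb: adi/RI
  [10:9] rd=2 = %r2
  [8:0] imm=347 = #347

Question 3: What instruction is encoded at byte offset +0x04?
jsr #-6

+0x04: 8f fa ⇒ word 0x8ffa (big)
  op=0x8ffa>>11=0x11 ⇒ jsr (J)
  imm: (w>>0)&0x7ff=0x7fa (s11→-6) → #-6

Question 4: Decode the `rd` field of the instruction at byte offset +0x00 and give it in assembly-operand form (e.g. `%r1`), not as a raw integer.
+0x00: c6 ad ⇒ word 0xc6ad (big)
  top 5b → 0x18 → andi [RI]
  rd@[10:9]=0x3 ⇒ %r3
  imm@[8:0]=0xad ⇒ #173

%r3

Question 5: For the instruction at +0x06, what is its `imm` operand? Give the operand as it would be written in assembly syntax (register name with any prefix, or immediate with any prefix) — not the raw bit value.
off 0x06: read 5e e0 as big → 0x5ee0
  top 5b → 0xb → adi [RI]
  rd@[10:9]=0x3 ⇒ %r3
  imm@[8:0]=0xe0 ⇒ #224

#224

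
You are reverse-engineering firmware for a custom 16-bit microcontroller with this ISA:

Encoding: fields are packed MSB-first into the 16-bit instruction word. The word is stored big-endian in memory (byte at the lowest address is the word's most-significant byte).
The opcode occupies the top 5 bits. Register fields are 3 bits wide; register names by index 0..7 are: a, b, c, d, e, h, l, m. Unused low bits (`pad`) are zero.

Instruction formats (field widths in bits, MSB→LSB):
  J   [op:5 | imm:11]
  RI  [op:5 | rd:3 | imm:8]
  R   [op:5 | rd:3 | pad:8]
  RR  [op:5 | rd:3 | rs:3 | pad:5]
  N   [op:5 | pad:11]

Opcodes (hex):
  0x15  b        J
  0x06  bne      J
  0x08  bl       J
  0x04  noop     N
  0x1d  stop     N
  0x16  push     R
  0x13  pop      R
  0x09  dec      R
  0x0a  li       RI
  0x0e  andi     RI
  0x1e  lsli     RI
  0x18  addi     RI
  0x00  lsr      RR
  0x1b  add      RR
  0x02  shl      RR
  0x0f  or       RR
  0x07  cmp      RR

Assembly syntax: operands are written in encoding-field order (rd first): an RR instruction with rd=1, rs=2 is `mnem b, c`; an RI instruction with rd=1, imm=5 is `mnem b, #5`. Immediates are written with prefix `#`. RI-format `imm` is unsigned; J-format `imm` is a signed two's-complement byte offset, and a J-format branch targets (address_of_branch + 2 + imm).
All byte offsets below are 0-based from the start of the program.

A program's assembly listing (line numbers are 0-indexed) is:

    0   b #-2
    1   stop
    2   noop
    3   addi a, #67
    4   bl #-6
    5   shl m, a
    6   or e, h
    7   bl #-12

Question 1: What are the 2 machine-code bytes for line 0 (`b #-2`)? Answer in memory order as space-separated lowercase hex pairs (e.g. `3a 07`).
0. b fields op=0x15:5|imm=-2:11 → word affeh → af fe

af fe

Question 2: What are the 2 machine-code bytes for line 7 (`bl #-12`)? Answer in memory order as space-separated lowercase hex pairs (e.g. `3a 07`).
line 7 (bl): pack op=0x8:5|imm=-12:11 = 0x47f4; big→ 47 f4

47 f4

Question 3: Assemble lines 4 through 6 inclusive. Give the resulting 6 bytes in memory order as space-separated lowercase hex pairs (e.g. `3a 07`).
47 fa 17 00 7c a0

4. bl fields op=0x8:5|imm=-6:11 → word 47fah → 47 fa
5. shl fields op=0x2:5|rd=7:3|rs=0:3|pad=0:5 → word 1700h → 17 00
6. or fields op=0xf:5|rd=4:3|rs=5:3|pad=0:5 → word 7ca0h → 7c a0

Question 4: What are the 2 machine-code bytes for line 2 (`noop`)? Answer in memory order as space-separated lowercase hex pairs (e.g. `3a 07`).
20 00

line 2 (noop): pack op=0x4:5|pad=0:11 = 0x2000; big→ 20 00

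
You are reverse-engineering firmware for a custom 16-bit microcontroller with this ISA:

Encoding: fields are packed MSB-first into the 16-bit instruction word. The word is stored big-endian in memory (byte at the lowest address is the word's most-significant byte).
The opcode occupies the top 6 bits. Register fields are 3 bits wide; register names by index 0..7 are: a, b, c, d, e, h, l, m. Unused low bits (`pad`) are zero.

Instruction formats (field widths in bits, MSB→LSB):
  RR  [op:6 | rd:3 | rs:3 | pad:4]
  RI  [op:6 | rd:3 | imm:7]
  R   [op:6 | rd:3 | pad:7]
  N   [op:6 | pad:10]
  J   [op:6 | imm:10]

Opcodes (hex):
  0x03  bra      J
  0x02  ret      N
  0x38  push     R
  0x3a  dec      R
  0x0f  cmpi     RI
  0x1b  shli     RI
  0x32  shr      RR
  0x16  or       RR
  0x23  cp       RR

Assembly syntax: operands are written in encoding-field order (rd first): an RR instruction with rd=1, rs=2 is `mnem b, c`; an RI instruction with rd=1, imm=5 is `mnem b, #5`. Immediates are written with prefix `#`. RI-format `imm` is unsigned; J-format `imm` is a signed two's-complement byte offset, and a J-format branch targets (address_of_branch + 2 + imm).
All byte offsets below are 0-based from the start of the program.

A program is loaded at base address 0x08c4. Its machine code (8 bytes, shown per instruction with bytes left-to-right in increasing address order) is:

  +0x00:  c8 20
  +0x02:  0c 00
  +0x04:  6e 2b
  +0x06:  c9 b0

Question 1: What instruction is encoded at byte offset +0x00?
shr a, c

off 0x00: read c8 20 as big → 0xc820
  opcode bits[15:10]=0x32: shr/RR
  rd@[9:7]=0x0 ⇒ a
  rs@[6:4]=0x2 ⇒ c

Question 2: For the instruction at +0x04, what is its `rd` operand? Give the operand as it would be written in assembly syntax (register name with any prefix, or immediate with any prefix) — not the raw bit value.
e

@+04  big-endian(6e 2b) = 0x6e2b
  opcode bits[15:10]=0x1b: shli/RI
  rd: (w>>7)&0x7=0x4 → e
  imm: (w>>0)&0x7f=0x2b → #43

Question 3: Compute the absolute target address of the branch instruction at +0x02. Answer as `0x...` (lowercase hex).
0x08c8

[02] 0c 00 → 0x0c00
  op=0x0c00>>10=0x3 ⇒ bra (J)
  imm: (w>>0)&0x3ff=0x0 → #0
  target = base 0x08c4 + off 0x02 + 2 + imm 0 = 0x08c8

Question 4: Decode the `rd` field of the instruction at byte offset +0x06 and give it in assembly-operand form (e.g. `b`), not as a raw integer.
[06] c9 b0 → 0xc9b0
  top 6b → 0x32 → shr [RR]
  rd: (w>>7)&0x7=0x3 → d
  rs: (w>>4)&0x7=0x3 → d

d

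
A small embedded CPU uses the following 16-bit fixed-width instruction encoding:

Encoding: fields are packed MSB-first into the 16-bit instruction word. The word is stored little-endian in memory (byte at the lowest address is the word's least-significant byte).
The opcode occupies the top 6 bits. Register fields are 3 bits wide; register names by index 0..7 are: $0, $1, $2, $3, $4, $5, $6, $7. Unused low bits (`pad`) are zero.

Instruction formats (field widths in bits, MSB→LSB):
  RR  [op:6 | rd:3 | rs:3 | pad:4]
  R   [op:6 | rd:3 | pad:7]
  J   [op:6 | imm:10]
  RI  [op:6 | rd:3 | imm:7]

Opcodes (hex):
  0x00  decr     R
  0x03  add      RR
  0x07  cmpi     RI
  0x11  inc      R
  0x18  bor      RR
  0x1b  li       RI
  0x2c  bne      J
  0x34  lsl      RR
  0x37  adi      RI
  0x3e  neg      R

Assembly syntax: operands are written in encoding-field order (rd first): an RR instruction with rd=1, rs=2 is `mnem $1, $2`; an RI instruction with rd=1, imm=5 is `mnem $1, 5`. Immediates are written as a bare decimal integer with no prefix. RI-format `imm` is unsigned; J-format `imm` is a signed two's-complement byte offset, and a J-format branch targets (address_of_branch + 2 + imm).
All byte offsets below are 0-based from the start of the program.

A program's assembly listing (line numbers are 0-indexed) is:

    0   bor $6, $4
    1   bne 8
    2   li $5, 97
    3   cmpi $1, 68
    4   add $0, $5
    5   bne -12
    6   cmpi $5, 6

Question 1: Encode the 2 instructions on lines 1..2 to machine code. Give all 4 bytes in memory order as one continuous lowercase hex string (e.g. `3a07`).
1. bne fields op=0x2c:6|imm=8:10 → word b008h → 08 b0
2. li fields op=0x1b:6|rd=5:3|imm=97:7 → word 6ee1h → e1 6e

08b0e16e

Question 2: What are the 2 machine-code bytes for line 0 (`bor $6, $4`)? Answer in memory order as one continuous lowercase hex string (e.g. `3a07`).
0. bor fields op=0x18:6|rd=6:3|rs=4:3|pad=0:4 → word 6340h → 40 63

4063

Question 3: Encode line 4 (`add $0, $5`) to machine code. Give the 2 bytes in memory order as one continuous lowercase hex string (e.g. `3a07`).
4. add fields op=0x3:6|rd=0:3|rs=5:3|pad=0:4 → word 0c50h → 50 0c

500c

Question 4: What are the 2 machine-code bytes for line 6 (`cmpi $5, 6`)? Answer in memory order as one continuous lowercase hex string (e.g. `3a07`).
L6: cmpi op=0x7:6|rd=5:3|imm=6:7 ⇒ 0x1e86 ⇒ little 86 1e

861e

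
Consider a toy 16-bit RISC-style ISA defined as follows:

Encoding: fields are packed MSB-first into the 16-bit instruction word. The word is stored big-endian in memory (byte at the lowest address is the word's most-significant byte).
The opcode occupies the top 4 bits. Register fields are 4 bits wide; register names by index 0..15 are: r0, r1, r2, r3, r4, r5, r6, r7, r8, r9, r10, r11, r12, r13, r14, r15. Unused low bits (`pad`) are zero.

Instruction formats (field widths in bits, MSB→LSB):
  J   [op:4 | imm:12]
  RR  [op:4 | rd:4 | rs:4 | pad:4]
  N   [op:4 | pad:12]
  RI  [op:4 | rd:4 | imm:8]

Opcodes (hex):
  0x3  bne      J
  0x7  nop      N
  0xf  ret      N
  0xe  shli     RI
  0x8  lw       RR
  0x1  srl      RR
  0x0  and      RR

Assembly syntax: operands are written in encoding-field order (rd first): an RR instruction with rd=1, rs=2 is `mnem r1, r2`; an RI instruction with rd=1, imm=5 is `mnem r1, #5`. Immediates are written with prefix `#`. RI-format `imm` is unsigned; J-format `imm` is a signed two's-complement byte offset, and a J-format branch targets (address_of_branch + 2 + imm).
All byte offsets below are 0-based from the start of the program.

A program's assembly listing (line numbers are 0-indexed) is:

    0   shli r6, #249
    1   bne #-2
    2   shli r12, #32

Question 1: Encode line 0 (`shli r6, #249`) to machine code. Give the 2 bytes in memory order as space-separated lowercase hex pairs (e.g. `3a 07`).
L0: shli op=0xe:4|rd=6:4|imm=249:8 ⇒ 0xe6f9 ⇒ big e6 f9

e6 f9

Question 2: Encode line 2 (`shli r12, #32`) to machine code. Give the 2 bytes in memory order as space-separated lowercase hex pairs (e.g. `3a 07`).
2. shli fields op=0xe:4|rd=12:4|imm=32:8 → word ec20h → ec 20

ec 20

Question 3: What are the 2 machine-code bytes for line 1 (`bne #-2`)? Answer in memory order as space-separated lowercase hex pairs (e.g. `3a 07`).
1. bne fields op=0x3:4|imm=-2:12 → word 3ffeh → 3f fe

3f fe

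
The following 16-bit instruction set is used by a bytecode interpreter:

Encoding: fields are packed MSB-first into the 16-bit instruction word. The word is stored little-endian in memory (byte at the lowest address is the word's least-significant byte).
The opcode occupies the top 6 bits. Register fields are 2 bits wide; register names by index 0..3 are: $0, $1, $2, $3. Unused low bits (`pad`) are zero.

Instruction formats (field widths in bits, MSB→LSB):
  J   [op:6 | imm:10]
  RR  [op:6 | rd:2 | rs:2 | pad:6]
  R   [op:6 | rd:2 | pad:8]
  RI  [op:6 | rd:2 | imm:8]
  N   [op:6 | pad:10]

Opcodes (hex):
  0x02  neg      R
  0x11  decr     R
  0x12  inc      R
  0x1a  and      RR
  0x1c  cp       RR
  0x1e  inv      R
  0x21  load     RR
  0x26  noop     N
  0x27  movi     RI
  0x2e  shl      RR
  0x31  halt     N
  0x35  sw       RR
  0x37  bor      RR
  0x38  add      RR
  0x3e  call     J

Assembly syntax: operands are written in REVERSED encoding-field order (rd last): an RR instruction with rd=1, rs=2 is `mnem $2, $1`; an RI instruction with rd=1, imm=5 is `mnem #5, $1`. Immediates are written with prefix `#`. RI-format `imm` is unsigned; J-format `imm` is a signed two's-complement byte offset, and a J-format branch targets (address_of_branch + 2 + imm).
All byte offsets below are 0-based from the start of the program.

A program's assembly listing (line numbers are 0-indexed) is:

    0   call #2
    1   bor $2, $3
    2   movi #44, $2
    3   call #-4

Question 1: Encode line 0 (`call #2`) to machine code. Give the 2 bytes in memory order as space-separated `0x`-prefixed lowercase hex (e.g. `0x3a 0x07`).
L0: call op=0x3e:6|imm=2:10 ⇒ 0xf802 ⇒ little 02 f8

0x02 0xf8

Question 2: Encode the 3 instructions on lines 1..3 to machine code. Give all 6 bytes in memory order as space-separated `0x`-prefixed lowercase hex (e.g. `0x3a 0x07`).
0x80 0xdf 0x2c 0x9e 0xfc 0xfb

L1: bor op=0x37:6|rd=3:2|rs=2:2|pad=0:6 ⇒ 0xdf80 ⇒ little 80 df
L2: movi op=0x27:6|rd=2:2|imm=44:8 ⇒ 0x9e2c ⇒ little 2c 9e
L3: call op=0x3e:6|imm=-4:10 ⇒ 0xfbfc ⇒ little fc fb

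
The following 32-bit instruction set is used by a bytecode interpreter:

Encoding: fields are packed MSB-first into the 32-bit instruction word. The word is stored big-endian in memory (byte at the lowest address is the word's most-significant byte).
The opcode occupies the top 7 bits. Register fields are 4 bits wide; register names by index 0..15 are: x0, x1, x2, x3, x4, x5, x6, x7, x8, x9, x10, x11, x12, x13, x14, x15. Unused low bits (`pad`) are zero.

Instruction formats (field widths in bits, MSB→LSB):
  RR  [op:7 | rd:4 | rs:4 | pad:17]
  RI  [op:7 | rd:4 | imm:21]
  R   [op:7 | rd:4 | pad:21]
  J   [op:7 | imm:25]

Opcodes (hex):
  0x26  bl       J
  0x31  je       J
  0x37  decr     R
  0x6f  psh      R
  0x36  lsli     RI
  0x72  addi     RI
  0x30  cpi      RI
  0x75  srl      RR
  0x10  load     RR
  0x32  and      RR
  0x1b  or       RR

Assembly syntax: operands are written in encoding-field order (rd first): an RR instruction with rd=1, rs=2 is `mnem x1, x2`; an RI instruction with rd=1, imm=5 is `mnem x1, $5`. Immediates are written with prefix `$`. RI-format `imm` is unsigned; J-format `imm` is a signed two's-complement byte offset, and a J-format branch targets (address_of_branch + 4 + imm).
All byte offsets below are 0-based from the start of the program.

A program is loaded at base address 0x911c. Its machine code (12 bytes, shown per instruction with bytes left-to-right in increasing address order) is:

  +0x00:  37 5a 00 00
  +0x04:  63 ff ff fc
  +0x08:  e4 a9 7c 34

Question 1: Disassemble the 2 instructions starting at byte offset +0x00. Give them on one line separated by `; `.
@+00  big-endian(37 5a 00 00) = 0x375a0000
  opcode bits[31:25]=0x1b: or/RR
  rd@[24:21]=0xa ⇒ x10
  rs@[20:17]=0xd ⇒ x13
@+04  big-endian(63 ff ff fc) = 0x63fffffc
  opcode bits[31:25]=0x31: je/J
  imm@[24:0]=0x1fffffc (s25→-4) ⇒ $-4

or x10, x13; je $-4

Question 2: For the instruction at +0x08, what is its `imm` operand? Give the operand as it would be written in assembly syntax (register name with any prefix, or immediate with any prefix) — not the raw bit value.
$621620

@+08  big-endian(e4 a9 7c 34) = 0xe4a97c34
  op=0xe4a97c34>>25=0x72 ⇒ addi (RI)
  rd@[24:21]=0x5 ⇒ x5
  imm@[20:0]=0x97c34 ⇒ $621620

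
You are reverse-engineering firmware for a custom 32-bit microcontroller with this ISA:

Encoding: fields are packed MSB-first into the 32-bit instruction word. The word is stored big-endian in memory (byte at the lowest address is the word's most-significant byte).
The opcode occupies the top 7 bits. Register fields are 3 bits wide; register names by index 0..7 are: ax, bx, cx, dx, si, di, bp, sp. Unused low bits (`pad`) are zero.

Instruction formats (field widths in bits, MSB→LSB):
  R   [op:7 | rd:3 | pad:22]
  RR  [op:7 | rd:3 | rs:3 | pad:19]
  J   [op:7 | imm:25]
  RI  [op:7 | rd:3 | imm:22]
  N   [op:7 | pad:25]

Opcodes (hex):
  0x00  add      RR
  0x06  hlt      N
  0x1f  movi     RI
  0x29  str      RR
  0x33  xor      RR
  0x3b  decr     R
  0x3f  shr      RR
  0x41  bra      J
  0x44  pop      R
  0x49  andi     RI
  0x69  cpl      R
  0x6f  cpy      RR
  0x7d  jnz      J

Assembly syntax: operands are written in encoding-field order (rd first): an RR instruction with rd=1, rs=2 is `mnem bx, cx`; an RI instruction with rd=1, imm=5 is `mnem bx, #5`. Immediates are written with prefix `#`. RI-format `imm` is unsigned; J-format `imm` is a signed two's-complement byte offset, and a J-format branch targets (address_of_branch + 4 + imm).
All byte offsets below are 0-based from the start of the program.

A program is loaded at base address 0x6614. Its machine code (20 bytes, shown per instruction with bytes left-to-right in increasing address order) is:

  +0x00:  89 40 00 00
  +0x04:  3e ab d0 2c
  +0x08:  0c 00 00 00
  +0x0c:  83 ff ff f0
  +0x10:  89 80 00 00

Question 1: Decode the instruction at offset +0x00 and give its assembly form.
+0x00: 89 40 00 00 ⇒ word 0x89400000 (big)
  opcode bits[31:25]=0x44: pop/R
  rd@[24:22]=0x5 ⇒ di

pop di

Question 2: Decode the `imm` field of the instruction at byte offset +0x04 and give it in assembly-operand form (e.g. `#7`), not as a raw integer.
+0x04: 3e ab d0 2c ⇒ word 0x3eabd02c (big)
  top 7b → 0x1f → movi [RI]
  rd: (w>>22)&0x7=0x2 → cx
  imm: (w>>0)&0x3fffff=0x2bd02c → #2871340

#2871340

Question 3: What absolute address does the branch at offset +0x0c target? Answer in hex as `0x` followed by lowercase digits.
@+0c  big-endian(83 ff ff f0) = 0x83fffff0
  opcode bits[31:25]=0x41: bra/J
  [24:0] imm=33554416 (s25→-16) = #-16
  target = base 0x6614 + off 0x0c + 4 + imm -16 = 0x6614

0x6614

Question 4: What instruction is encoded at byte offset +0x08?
off 0x08: read 0c 00 00 00 as big → 0x0c000000
  op=0x0c000000>>25=0x6 ⇒ hlt (N)

hlt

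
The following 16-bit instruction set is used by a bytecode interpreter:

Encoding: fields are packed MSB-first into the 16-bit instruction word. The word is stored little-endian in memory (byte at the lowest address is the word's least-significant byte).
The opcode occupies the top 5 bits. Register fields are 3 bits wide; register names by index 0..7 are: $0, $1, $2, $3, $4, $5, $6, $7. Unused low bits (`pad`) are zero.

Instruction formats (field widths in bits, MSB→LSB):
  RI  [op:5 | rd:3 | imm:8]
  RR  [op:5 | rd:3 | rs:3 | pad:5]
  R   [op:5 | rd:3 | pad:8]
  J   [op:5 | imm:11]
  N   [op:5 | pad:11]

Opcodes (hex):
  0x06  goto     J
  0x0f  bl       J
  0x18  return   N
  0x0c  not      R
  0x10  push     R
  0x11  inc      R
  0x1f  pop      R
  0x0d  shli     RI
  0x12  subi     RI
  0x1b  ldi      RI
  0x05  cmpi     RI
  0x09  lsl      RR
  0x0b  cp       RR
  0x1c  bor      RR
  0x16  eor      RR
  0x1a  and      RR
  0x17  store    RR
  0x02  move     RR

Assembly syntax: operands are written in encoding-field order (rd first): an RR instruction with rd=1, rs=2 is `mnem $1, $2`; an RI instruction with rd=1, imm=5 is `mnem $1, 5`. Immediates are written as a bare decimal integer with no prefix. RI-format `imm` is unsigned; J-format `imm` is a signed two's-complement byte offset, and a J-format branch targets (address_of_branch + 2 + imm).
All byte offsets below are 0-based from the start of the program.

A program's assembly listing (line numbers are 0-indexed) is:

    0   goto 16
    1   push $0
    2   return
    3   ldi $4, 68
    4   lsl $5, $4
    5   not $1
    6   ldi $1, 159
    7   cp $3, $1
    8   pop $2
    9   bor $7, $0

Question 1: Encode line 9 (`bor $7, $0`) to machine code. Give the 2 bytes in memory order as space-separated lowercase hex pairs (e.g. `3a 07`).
9. bor fields op=0x1c:5|rd=7:3|rs=0:3|pad=0:5 → word e700h → 00 e7

00 e7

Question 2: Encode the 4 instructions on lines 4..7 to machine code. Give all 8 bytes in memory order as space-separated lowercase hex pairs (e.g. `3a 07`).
80 4d 00 61 9f d9 20 5b

L4: lsl op=0x9:5|rd=5:3|rs=4:3|pad=0:5 ⇒ 0x4d80 ⇒ little 80 4d
L5: not op=0xc:5|rd=1:3|pad=0:8 ⇒ 0x6100 ⇒ little 00 61
L6: ldi op=0x1b:5|rd=1:3|imm=159:8 ⇒ 0xd99f ⇒ little 9f d9
L7: cp op=0xb:5|rd=3:3|rs=1:3|pad=0:5 ⇒ 0x5b20 ⇒ little 20 5b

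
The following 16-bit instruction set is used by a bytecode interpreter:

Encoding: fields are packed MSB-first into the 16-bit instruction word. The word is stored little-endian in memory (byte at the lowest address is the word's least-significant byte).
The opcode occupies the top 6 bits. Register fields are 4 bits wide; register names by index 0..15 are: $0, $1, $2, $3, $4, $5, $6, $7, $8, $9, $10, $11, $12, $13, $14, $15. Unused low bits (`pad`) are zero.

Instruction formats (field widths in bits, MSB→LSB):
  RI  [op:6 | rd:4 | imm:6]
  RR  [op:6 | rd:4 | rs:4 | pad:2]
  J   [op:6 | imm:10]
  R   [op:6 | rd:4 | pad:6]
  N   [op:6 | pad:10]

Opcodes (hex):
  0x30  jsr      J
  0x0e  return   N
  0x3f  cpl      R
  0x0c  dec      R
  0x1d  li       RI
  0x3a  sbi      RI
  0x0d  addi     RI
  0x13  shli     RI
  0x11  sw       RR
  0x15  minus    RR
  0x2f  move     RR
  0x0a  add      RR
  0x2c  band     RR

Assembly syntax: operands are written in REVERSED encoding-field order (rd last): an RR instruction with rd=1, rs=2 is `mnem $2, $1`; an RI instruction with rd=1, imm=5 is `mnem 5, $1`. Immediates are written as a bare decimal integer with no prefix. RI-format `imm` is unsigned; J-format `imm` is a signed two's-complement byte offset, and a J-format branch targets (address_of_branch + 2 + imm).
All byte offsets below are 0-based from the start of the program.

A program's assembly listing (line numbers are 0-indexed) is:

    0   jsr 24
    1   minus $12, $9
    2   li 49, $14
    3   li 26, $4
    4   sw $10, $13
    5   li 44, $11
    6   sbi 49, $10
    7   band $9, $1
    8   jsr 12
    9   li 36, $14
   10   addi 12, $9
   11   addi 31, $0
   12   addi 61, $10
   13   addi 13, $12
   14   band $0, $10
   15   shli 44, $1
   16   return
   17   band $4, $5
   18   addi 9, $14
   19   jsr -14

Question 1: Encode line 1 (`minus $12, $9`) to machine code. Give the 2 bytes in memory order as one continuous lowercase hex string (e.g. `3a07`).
line 1 (minus): pack op=0x15:6|rd=9:4|rs=12:4|pad=0:2 = 0x5670; little→ 70 56

7056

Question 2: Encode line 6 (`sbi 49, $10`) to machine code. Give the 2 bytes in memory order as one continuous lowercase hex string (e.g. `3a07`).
b1ea

6. sbi fields op=0x3a:6|rd=10:4|imm=49:6 → word eab1h → b1 ea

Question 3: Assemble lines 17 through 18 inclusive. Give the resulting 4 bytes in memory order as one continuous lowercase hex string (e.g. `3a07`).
50b18937

L17: band op=0x2c:6|rd=5:4|rs=4:4|pad=0:2 ⇒ 0xb150 ⇒ little 50 b1
L18: addi op=0xd:6|rd=14:4|imm=9:6 ⇒ 0x3789 ⇒ little 89 37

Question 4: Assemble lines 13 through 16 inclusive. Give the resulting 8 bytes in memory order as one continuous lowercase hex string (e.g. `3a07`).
line 13 (addi): pack op=0xd:6|rd=12:4|imm=13:6 = 0x370d; little→ 0d 37
line 14 (band): pack op=0x2c:6|rd=10:4|rs=0:4|pad=0:2 = 0xb280; little→ 80 b2
line 15 (shli): pack op=0x13:6|rd=1:4|imm=44:6 = 0x4c6c; little→ 6c 4c
line 16 (return): pack op=0xe:6|pad=0:10 = 0x3800; little→ 00 38

0d3780b26c4c0038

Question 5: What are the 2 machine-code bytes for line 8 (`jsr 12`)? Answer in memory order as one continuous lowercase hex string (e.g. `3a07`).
8. jsr fields op=0x30:6|imm=12:10 → word c00ch → 0c c0

0cc0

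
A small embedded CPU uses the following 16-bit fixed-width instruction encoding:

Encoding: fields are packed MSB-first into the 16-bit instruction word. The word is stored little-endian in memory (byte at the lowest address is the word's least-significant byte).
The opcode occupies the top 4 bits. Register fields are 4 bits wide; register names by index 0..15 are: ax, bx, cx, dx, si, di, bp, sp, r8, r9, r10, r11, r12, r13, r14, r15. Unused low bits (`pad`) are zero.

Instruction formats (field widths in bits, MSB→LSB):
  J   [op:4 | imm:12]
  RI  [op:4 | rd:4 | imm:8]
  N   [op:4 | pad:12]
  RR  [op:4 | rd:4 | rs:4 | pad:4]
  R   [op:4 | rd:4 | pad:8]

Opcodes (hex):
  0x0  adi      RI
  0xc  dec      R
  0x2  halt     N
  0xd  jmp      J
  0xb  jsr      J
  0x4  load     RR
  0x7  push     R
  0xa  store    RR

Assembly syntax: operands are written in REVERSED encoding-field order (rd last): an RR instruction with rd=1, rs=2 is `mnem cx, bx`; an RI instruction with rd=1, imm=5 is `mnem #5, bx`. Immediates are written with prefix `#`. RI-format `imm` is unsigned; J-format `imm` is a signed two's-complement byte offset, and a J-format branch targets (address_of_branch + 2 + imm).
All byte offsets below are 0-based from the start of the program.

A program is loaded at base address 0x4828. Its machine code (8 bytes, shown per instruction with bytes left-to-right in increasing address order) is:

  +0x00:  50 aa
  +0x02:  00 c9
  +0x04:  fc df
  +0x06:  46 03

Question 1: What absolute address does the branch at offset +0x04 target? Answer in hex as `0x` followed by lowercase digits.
+0x04: fc df ⇒ word 0xdffc (little)
  top 4b → 0xd → jmp [J]
  [11:0] imm=4092 (s12→-4) = #-4
  target = base 0x4828 + off 0x04 + 2 + imm -4 = 0x482a

0x482a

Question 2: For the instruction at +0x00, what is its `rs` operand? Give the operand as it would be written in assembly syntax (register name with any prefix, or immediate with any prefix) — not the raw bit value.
+0x00: 50 aa ⇒ word 0xaa50 (little)
  op=0xaa50>>12=0xa ⇒ store (RR)
  rd: (w>>8)&0xf=0xa → r10
  rs: (w>>4)&0xf=0x5 → di

di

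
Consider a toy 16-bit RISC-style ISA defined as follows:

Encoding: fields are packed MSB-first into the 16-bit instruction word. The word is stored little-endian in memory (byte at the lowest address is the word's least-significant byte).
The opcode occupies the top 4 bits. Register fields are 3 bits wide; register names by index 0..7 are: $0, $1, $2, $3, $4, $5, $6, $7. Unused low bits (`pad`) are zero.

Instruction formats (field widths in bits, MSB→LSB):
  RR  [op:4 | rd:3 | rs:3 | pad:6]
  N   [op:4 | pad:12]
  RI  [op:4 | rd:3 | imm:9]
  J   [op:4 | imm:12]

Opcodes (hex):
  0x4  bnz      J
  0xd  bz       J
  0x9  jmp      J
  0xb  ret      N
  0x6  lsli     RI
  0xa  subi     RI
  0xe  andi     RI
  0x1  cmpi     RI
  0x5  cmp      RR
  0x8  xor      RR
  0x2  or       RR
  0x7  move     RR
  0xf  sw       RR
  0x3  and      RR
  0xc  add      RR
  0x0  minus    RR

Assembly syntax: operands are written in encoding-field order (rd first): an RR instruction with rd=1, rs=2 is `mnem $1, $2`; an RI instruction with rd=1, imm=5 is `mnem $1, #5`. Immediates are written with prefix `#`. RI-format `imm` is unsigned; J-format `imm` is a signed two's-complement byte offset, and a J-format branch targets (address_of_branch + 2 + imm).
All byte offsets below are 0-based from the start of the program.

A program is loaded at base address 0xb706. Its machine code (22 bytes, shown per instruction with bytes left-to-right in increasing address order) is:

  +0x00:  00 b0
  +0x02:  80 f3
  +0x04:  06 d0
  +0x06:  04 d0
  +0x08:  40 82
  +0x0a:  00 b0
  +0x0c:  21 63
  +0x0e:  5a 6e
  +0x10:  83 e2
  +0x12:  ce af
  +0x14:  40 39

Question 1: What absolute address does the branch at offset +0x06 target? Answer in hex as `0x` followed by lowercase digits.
@+06  little-endian(04 d0) = 0xd004
  top 4b → 0xd → bz [J]
  imm@[11:0]=0x4 ⇒ #4
  target = base 0xb706 + off 0x06 + 2 + imm 4 = 0xb712

0xb712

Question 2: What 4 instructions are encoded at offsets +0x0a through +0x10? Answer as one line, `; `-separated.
off 0x0a: read 00 b0 as little → 0xb000
  op=0xb000>>12=0xb ⇒ ret (N)
off 0x0c: read 21 63 as little → 0x6321
  op=0x6321>>12=0x6 ⇒ lsli (RI)
  rd@[11:9]=0x1 ⇒ $1
  imm@[8:0]=0x121 ⇒ #289
off 0x0e: read 5a 6e as little → 0x6e5a
  op=0x6e5a>>12=0x6 ⇒ lsli (RI)
  rd@[11:9]=0x7 ⇒ $7
  imm@[8:0]=0x5a ⇒ #90
off 0x10: read 83 e2 as little → 0xe283
  op=0xe283>>12=0xe ⇒ andi (RI)
  rd@[11:9]=0x1 ⇒ $1
  imm@[8:0]=0x83 ⇒ #131

ret; lsli $1, #289; lsli $7, #90; andi $1, #131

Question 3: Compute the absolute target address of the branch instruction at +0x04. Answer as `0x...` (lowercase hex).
0xb712

[04] 06 d0 → 0xd006
  op=0xd006>>12=0xd ⇒ bz (J)
  imm: (w>>0)&0xfff=0x6 → #6
  target = base 0xb706 + off 0x04 + 2 + imm 6 = 0xb712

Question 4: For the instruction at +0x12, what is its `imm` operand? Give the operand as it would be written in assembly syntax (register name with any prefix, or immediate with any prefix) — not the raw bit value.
@+12  little-endian(ce af) = 0xafce
  top 4b → 0xa → subi [RI]
  rd: (w>>9)&0x7=0x7 → $7
  imm: (w>>0)&0x1ff=0x1ce → #462

#462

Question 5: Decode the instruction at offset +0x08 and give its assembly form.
xor $1, $1

[08] 40 82 → 0x8240
  op=0x8240>>12=0x8 ⇒ xor (RR)
  rd: (w>>9)&0x7=0x1 → $1
  rs: (w>>6)&0x7=0x1 → $1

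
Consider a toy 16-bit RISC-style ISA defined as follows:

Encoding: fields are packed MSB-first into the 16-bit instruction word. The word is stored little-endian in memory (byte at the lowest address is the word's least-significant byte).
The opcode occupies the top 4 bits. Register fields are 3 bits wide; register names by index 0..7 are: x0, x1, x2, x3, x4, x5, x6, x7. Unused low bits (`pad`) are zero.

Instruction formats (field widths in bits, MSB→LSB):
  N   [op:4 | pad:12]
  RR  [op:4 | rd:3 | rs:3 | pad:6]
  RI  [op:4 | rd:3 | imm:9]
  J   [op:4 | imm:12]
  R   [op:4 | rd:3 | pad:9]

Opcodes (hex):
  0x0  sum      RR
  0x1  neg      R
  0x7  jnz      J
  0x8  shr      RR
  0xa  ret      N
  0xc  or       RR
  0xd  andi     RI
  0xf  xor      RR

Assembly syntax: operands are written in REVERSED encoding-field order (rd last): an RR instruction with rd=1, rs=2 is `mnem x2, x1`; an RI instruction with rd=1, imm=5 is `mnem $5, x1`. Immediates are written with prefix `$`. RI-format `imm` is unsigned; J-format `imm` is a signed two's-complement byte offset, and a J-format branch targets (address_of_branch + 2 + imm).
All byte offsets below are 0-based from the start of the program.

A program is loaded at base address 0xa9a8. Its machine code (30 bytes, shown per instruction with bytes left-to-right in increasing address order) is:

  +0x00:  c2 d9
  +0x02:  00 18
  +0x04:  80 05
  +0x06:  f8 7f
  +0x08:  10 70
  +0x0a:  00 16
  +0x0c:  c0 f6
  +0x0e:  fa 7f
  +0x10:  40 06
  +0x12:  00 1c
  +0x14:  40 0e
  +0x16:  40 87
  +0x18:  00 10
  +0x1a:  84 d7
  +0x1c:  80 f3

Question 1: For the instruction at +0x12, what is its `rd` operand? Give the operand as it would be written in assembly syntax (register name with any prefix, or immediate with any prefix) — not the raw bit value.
x6

[12] 00 1c → 0x1c00
  opcode bits[15:12]=0x1: neg/R
  rd: (w>>9)&0x7=0x6 → x6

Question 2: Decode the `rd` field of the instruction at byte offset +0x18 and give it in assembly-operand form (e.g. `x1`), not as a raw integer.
x0

off 0x18: read 00 10 as little → 0x1000
  opcode bits[15:12]=0x1: neg/R
  rd: (w>>9)&0x7=0x0 → x0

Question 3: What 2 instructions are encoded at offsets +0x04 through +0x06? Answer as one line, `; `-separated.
[04] 80 05 → 0x0580
  op=0x0580>>12=0x0 ⇒ sum (RR)
  rd: (w>>9)&0x7=0x2 → x2
  rs: (w>>6)&0x7=0x6 → x6
[06] f8 7f → 0x7ff8
  op=0x7ff8>>12=0x7 ⇒ jnz (J)
  imm: (w>>0)&0xfff=0xff8 (s12→-8) → $-8

sum x6, x2; jnz $-8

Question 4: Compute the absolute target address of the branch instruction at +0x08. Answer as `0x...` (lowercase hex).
0xa9c2

[08] 10 70 → 0x7010
  op=0x7010>>12=0x7 ⇒ jnz (J)
  imm: (w>>0)&0xfff=0x10 → $16
  target = base 0xa9a8 + off 0x08 + 2 + imm 16 = 0xa9c2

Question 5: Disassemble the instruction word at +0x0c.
xor x3, x3

off 0x0c: read c0 f6 as little → 0xf6c0
  top 4b → 0xf → xor [RR]
  rd@[11:9]=0x3 ⇒ x3
  rs@[8:6]=0x3 ⇒ x3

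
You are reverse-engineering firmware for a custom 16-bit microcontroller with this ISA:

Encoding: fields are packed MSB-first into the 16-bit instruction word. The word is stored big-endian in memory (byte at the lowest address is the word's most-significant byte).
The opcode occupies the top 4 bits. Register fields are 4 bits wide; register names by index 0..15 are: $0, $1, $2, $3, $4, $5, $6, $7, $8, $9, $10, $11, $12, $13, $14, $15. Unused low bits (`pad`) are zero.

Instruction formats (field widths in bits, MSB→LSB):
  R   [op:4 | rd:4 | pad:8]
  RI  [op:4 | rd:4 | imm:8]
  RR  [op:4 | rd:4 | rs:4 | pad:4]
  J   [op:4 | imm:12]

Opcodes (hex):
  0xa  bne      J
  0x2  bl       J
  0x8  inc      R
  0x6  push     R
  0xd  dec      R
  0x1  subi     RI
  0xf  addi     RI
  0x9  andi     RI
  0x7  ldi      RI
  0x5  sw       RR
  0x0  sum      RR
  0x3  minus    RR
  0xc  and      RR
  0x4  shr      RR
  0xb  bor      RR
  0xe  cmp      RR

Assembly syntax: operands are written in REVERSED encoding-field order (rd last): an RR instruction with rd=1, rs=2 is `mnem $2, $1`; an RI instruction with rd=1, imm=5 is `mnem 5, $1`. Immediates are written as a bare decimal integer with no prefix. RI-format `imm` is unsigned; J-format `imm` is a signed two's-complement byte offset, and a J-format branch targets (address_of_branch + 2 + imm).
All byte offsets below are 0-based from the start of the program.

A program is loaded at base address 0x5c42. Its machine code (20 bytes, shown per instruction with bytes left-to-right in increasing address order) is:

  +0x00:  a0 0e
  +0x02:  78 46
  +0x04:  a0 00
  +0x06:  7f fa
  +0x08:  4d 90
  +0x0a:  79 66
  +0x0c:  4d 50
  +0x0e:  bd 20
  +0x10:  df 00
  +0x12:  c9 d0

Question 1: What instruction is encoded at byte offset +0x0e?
bor $2, $13

[0e] bd 20 → 0xbd20
  top 4b → 0xb → bor [RR]
  [11:8] rd=13 = $13
  [7:4] rs=2 = $2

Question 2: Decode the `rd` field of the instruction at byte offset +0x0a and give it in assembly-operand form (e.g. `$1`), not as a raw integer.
@+0a  big-endian(79 66) = 0x7966
  op=0x7966>>12=0x7 ⇒ ldi (RI)
  rd: (w>>8)&0xf=0x9 → $9
  imm: (w>>0)&0xff=0x66 → 102

$9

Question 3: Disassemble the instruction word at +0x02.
[02] 78 46 → 0x7846
  op=0x7846>>12=0x7 ⇒ ldi (RI)
  rd: (w>>8)&0xf=0x8 → $8
  imm: (w>>0)&0xff=0x46 → 70

ldi 70, $8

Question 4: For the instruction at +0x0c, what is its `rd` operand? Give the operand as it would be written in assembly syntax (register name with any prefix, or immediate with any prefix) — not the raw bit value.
off 0x0c: read 4d 50 as big → 0x4d50
  opcode bits[15:12]=0x4: shr/RR
  rd: (w>>8)&0xf=0xd → $13
  rs: (w>>4)&0xf=0x5 → $5

$13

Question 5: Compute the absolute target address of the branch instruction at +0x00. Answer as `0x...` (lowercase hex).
0x5c52

+0x00: a0 0e ⇒ word 0xa00e (big)
  op=0xa00e>>12=0xa ⇒ bne (J)
  [11:0] imm=14 = 14
  target = base 0x5c42 + off 0x00 + 2 + imm 14 = 0x5c52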